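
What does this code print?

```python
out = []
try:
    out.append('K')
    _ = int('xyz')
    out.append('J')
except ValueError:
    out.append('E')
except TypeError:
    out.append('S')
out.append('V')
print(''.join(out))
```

Execution trace: 'K' (try body) → 'E' (except ValueError) → 'V' (after the try/except). Output: KEV

Answer: KEV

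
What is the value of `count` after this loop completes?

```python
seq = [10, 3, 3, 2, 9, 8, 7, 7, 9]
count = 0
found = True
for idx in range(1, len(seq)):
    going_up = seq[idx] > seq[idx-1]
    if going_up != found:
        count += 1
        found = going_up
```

Count direction changes in [10, 3, 3, 2, 9, 8, 7, 7, 9]
`count` takes the values: 0 → 1 → 2 → 3 → 4

Answer: 4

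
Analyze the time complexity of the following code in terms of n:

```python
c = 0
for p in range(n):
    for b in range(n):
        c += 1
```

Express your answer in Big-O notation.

Each loop level contributes: n × n. Multiplying the contributions gives O(n^2).

Answer: O(n^2)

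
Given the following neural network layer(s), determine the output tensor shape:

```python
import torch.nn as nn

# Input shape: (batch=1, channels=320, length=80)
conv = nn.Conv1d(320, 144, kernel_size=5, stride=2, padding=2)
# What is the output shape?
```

Input: (1, 320, 80) -> Output: (1, 144, 40)

Answer: (1, 144, 40)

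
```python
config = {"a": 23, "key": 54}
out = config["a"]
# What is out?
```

Trace:
`config = {"a": 23, "key": 54}` → config = {'a': 23, 'key': 54}
`out = config["a"]` → out = 23
So out = 23

Answer: 23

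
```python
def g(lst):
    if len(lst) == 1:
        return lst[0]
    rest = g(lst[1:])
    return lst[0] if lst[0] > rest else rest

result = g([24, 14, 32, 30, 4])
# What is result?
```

Recursive max over [24, 14, 32, 30, 4] = 32

Answer: 32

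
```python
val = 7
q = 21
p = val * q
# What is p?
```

Trace:
`val = 7` → val = 7
`q = 21` → q = 21
`p = val * q` → p = 147
So p = 147

Answer: 147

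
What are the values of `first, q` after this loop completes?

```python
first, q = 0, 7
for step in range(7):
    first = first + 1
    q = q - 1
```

first goes 0→7, q goes 7→0
`first, q` takes the values: (0, 7) → (1, 7) → (1, 6) → (2, 6) → (2, 5) → (3, 5) → (3, 4) → (4, 4) → (4, 3) → (5, 3) → (5, 2) → (6, 2) → (6, 1) → (7, 1) → (7, 0)

Answer: 7, 0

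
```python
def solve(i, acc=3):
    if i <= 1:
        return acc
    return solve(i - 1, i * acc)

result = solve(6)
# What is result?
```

Accumulator trace (n, acc): (6, 3) -> (5, 18) -> (4, 90) -> (3, 360) -> (2, 1080) -> (1, 2160) -> return 2160

Answer: 2160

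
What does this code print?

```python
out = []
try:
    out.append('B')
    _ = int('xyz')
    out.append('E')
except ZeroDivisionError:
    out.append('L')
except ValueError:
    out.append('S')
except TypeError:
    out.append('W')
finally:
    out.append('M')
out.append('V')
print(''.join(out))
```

Execution trace: 'B' (try body) → 'S' (except ValueError) → 'M' (finally) → 'V' (after the try/except). Output: BSMV

Answer: BSMV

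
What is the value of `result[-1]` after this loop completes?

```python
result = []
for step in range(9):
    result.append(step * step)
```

Last element of squares 0 to 8
`result` takes the values: [] → [0] → [0, 1] → [0, 1, 4] → [0, 1, 4, 9] → [0, 1, 4, 9, 16] → [0, 1, 4, 9, 16, 25] → [0, 1, 4, 9, 16, 25, 36] → [0, 1, 4, 9, 16, 25, 36, 49] → [0, 1, 4, 9, 16, 25, 36, 49, 64]
So `result[-1]` = 64

Answer: 64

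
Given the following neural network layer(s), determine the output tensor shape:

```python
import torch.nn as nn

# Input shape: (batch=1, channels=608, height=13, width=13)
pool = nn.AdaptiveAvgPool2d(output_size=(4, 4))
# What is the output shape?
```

Input: (1, 608, 13, 13) -> Output: (1, 608, 4, 4)

Answer: (1, 608, 4, 4)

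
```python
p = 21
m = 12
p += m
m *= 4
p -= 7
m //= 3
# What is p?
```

Trace:
`p = 21` → p = 21
`m = 12` → m = 12
`p += m` → p = 33
`m *= 4` → m = 48
`p -= 7` → p = 26
`m //= 3` → m = 16
So p = 26

Answer: 26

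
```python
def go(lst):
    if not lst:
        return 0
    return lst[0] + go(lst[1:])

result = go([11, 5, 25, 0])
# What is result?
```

11 + 5 + 25 + 0 + 0 = 41

Answer: 41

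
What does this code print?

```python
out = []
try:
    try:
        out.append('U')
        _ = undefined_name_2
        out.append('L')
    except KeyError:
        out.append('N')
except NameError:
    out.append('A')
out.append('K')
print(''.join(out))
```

Execution trace: 'U' (try body) → 'A' (outer except NameError) → 'K' (after the try/except). Output: UAK

Answer: UAK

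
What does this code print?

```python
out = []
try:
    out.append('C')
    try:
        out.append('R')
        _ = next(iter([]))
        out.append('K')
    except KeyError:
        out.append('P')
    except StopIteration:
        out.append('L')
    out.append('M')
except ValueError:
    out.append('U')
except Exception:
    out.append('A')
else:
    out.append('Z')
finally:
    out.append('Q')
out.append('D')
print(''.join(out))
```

Execution trace: 'C' (try body) → 'R' (inner try body) → 'L' (inner except StopIteration) → 'M' (try body, no exception) → 'Z' (else) → 'Q' (finally) → 'D' (after the try/except). Output: CRLMZQD

Answer: CRLMZQD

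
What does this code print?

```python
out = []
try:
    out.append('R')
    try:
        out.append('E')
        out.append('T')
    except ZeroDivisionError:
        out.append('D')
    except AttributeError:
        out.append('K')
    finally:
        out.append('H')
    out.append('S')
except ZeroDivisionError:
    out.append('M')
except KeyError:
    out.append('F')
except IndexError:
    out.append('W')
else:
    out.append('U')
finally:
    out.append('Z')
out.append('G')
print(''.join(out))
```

Execution trace: 'R' (try body) → 'E' (inner try body) → 'T' (inner try body, no exception) → 'H' (inner finally) → 'S' (try body, no exception) → 'U' (else) → 'Z' (finally) → 'G' (after the try/except). Output: RETHSUZG

Answer: RETHSUZG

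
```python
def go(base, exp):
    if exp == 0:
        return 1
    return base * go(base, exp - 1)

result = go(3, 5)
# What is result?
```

go(3, 5) = 3 * 3 * 3 * 3 * 3 = 243

Answer: 243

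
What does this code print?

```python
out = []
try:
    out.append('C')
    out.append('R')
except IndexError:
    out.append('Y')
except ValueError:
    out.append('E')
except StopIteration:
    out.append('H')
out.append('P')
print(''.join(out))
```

Execution trace: 'C' (try body) → 'R' (try body, no exception) → 'P' (after the try/except). Output: CRP

Answer: CRP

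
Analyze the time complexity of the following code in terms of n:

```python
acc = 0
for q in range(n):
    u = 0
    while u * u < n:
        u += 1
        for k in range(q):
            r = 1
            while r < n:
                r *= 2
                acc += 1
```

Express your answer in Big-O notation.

Each loop level contributes: n × √n × n × log n. Multiplying the contributions gives O(n^2√n log n).

Answer: O(n^2√n log n)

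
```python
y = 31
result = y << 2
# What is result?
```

Trace:
`y = 31` → y = 31
`result = y << 2` → result = 124
So result = 124

Answer: 124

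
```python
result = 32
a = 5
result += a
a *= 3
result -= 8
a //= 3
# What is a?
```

Trace:
`result = 32` → result = 32
`a = 5` → a = 5
`result += a` → result = 37
`a *= 3` → a = 15
`result -= 8` → result = 29
`a //= 3` → a = 5
So a = 5

Answer: 5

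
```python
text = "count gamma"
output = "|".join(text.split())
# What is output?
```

Trace:
`text = "count gamma"` → text = 'count gamma'
`output = "|".join(text.split())` → output = 'count|gamma'
So output = 'count|gamma'

Answer: 'count|gamma'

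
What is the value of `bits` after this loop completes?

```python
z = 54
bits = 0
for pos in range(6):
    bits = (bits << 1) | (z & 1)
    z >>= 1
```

Reverse lowest 6 bits of 54
`bits` takes the values: 0 → 1 → 3 → 6 → 13 → 27

Answer: 27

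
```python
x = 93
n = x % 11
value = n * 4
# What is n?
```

Trace:
`x = 93` → x = 93
`n = x % 11` → n = 5
`value = n * 4` → value = 20
So n = 5

Answer: 5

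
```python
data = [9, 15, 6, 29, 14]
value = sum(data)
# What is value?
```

Trace:
`data = [9, 15, 6, 29, 14]` → data = [9, 15, 6, 29, 14]
`value = sum(data)` → value = 73
So value = 73

Answer: 73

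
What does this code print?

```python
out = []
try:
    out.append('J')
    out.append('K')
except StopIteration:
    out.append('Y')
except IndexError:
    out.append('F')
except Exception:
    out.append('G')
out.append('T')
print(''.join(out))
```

Execution trace: 'J' (try body) → 'K' (try body, no exception) → 'T' (after the try/except). Output: JKT

Answer: JKT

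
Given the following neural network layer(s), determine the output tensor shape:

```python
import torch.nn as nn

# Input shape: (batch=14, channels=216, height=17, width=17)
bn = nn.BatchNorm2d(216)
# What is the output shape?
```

Input: (14, 216, 17, 17) -> Output: (14, 216, 17, 17)

Answer: (14, 216, 17, 17)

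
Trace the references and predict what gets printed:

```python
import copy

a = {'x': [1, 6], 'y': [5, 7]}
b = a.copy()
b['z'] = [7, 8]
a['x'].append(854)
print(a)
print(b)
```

Key concept: shallow copy of dict with mutable values.
Step by step:
`a = {'x': [1, 6], 'y': [5, 7]}` → a = {'x': [1, 6], 'y': [5, 7]}
`b = a.copy()` → b = {'x': [1, 6], 'y': [5, 7]}
`b['z'] = [7, 8]` → b = {'x': [1, 6], 'y': [5, 7], 'z': [7, 8]}
`a['x'].append(854)` → a = {'x': [1, 6, 854], 'y': [5, 7]}; b = {'x': [1, 6, 854], 'y': [5, 7], 'z': [7, 8]}
`print(a)` → prints {'x': [1, 6, 854], 'y': [5, 7]}
`print(b)` → prints {'x': [1, 6, 854], 'y': [5, 7], 'z': [7, 8]}

Answer:
{'x': [1, 6, 854], 'y': [5, 7]}
{'x': [1, 6, 854], 'y': [5, 7], 'z': [7, 8]}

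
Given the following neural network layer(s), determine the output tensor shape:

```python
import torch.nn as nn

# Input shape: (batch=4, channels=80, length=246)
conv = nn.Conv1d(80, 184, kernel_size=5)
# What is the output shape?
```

Input: (4, 80, 246) -> Output: (4, 184, 242)

Answer: (4, 184, 242)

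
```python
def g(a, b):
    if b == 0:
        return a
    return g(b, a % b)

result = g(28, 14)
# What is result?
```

g(28, 14) -> g(14, 0) -> 14

Answer: 14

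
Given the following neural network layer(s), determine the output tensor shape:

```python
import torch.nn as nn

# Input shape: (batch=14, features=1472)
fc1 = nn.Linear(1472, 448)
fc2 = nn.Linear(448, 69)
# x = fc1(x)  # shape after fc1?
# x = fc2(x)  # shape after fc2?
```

Input: (14, 1472) -> after fc1: (14, 448) -> Output: (14, 69)

Answer: (14, 69)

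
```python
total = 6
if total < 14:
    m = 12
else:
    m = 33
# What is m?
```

Trace:
`total = 6` → total = 6
`if total < 14: ...` → total < 14 is True → m = 12
So m = 12

Answer: 12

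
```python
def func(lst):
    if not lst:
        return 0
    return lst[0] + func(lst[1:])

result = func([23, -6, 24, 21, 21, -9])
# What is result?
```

23 + (-6) + 24 + 21 + 21 + (-9) + 0 = 74

Answer: 74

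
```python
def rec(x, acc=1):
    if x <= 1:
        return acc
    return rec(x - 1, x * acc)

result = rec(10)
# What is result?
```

Accumulator trace (n, acc): (10, 1) -> (9, 10) -> (8, 90) -> (7, 720) -> (6, 5040) -> (5, 30240) -> (4, 151200) -> (3, 604800) -> (2, 1814400) -> (1, 3628800) -> return 3628800

Answer: 3628800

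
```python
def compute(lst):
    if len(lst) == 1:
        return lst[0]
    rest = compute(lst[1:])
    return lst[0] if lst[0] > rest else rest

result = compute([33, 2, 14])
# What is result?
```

Recursive max over [33, 2, 14] = 33

Answer: 33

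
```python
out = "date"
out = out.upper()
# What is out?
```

Trace:
`out = "date"` → out = 'date'
`out = out.upper()` → out = 'DATE'
So out = 'DATE'

Answer: 'DATE'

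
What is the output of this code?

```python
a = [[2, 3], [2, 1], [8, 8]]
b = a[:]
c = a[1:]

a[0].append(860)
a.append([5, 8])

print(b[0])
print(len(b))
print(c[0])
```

Key concept: slice with nested mutation.
Step by step:
`a = [[2, 3], [2, 1], [8, 8]]` → a = [[2, 3], [2, 1], [8, 8]]
`b = a[:]` → b = [[2, 3], [2, 1], [8, 8]]
`c = a[1:]` → c = [[2, 1], [8, 8]]
`a[0].append(860)` → a = [[2, 3, 860], [2, 1], [8, 8]]; b = [[2, 3, 860], [2, 1], [8, 8]]
`a.append([5, 8])` → a = [[2, 3, 860], [2, 1], [8, 8], [5, 8]]
`print(b[0])` → prints [2, 3, 860]
`print(len(b))` → prints 3
`print(c[0])` → prints [2, 1]

Answer:
[2, 3, 860]
3
[2, 1]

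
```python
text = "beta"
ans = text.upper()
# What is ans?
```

Trace:
`text = "beta"` → text = 'beta'
`ans = text.upper()` → ans = 'BETA'
So ans = 'BETA'

Answer: 'BETA'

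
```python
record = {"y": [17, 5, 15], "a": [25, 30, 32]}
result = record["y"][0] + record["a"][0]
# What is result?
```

Trace:
`record = {"y": [17, 5, 15], "a": [25, 30, 32]}` → record = {'y': [17, 5, 15], 'a': [25, 30, 32]}
`result = record["y"][0] + record["a"][0]` → result = 42
So result = 42

Answer: 42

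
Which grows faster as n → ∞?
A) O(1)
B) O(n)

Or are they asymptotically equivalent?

O(1) vs O(n): Higher order terms dominate.

Answer: B) O(n) grows faster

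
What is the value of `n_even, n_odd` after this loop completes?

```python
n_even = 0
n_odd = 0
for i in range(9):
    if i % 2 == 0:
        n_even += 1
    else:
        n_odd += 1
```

Count evens and odds in range(9)
`n_even, n_odd` takes the values: (0, 0) → (1, 0) → (1, 1) → (2, 1) → (2, 2) → (3, 2) → (3, 3) → (4, 3) → (4, 4) → (5, 4)

Answer: 5, 4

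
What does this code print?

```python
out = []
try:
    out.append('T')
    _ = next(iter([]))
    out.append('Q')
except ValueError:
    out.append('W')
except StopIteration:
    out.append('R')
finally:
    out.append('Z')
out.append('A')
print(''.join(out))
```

Execution trace: 'T' (try body) → 'R' (except StopIteration) → 'Z' (finally) → 'A' (after the try/except). Output: TRZA

Answer: TRZA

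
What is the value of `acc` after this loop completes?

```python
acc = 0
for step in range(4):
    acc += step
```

Sum of 0 to 3 = 6
`acc` takes the values: 0 → 1 → 3 → 6

Answer: 6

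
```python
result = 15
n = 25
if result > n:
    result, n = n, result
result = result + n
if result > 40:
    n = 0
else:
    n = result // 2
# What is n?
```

Trace:
`result = 15` → result = 15
`n = 25` → n = 25
`if result > n: ...` → result > n is False → no variable changes
`result = result + n` → result = 40
`if result > 40: ...` → result > 40 is False, take else branch → n = 20
So n = 20

Answer: 20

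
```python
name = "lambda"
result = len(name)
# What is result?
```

Trace:
`name = "lambda"` → name = 'lambda'
`result = len(name)` → result = 6
So result = 6

Answer: 6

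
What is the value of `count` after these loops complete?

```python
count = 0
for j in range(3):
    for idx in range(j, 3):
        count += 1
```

Upper triangle: 3 + 2 + ... + 1
`count` takes the values: 0 → 1 → 2 → 3 → 4 → 5 → 6

Answer: 6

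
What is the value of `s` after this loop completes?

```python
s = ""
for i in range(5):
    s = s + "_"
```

Repeat '_' 5 times
`s` takes the values: "" → "_" → "__" → "___" → "____" → "_____"

Answer: "_____"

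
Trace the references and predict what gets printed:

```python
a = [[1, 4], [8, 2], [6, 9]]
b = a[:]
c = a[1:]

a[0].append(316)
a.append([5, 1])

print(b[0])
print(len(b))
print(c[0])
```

Key concept: slice with nested mutation.
Step by step:
`a = [[1, 4], [8, 2], [6, 9]]` → a = [[1, 4], [8, 2], [6, 9]]
`b = a[:]` → b = [[1, 4], [8, 2], [6, 9]]
`c = a[1:]` → c = [[8, 2], [6, 9]]
`a[0].append(316)` → a = [[1, 4, 316], [8, 2], [6, 9]]; b = [[1, 4, 316], [8, 2], [6, 9]]
`a.append([5, 1])` → a = [[1, 4, 316], [8, 2], [6, 9], [5, 1]]
`print(b[0])` → prints [1, 4, 316]
`print(len(b))` → prints 3
`print(c[0])` → prints [8, 2]

Answer:
[1, 4, 316]
3
[8, 2]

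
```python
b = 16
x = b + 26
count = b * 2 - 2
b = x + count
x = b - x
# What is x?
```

Trace:
`b = 16` → b = 16
`x = b + 26` → x = 42
`count = b * 2 - 2` → count = 30
`b = x + count` → b = 72
`x = b - x` → x = 30
So x = 30

Answer: 30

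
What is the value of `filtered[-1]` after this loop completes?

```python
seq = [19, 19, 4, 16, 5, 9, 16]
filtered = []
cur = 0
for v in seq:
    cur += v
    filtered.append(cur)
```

Cumulative sum ends at 88
`filtered` takes the values: [] → [19] → [19, 38] → [19, 38, 42] → [19, 38, 42, 58] → [19, 38, 42, 58, 63] → [19, 38, 42, 58, 63, 72] → [19, 38, 42, 58, 63, 72, 88]
So `filtered[-1]` = 88

Answer: 88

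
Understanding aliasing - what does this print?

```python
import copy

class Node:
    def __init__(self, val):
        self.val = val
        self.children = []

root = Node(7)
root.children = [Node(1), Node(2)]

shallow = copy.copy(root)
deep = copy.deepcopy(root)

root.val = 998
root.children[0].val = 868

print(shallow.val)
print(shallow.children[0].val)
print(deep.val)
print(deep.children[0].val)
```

Key concept: deep copy with custom objects.
Step by step:
`root = Node(7)` → root = Node(val=7, children=[])
`root.children = [Node(1), Node(2)]` → root = Node(val=7, children=[Node(val=1, children=[]), Node(val=2, children=[])])
`shallow = copy.copy(root)` → shallow = Node(val=7, children=[Node(val=1, children=[]), Node(val=2, children=[])])
`deep = copy.deepcopy(root)` → deep = Node(val=7, children=[Node(val=1, children=[]), Node(val=2, children=[])])
`root.val = 998` → root = Node(val=998, children=[Node(val=1, children=[]), Node(val=2, children=[])])
`root.children[0].val = 868` → root = Node(val=998, children=[Node(val=868, children=[]), Node(val=2, children=[])]); shallow = Node(val=7, children=[Node(val=868, children=[]), Node(val=2, children=[])])
`print(shallow.val)` → prints 7
`print(shallow.children[0].val)` → prints 868
`print(deep.val)` → prints 7
`print(deep.children[0].val)` → prints 1

Answer:
7
868
7
1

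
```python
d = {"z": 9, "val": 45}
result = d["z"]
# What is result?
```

Trace:
`d = {"z": 9, "val": 45}` → d = {'z': 9, 'val': 45}
`result = d["z"]` → result = 9
So result = 9

Answer: 9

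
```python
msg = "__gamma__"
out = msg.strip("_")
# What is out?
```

Trace:
`msg = "__gamma__"` → msg = '__gamma__'
`out = msg.strip("_")` → out = 'gamma'
So out = 'gamma'

Answer: 'gamma'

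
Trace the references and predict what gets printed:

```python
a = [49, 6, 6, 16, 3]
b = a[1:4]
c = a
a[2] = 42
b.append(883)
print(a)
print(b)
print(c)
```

Key concept: slice vs alias.
Step by step:
`a = [49, 6, 6, 16, 3]` → a = [49, 6, 6, 16, 3]
`b = a[1:4]` → b = [6, 6, 16]
`c = a` → c = [49, 6, 6, 16, 3] (same object as a)
`a[2] = 42` → a = [49, 6, 42, 16, 3] (same object as c); c = [49, 6, 42, 16, 3] (same object as a)
`b.append(883)` → b = [6, 6, 16, 883]
`print(a)` → prints [49, 6, 42, 16, 3]
`print(b)` → prints [6, 6, 16, 883]
`print(c)` → prints [49, 6, 42, 16, 3]

Answer:
[49, 6, 42, 16, 3]
[6, 6, 16, 883]
[49, 6, 42, 16, 3]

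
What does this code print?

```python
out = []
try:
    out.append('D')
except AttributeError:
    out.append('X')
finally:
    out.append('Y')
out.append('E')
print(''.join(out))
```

Execution trace: 'D' (try body, no exception) → 'Y' (finally) → 'E' (after the try/except). Output: DYE

Answer: DYE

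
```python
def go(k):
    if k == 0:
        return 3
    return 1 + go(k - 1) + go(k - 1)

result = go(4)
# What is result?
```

go(k) = 1 + 2·go(k-1), go(0)=3. Closed form: (3+1)·2^4 - 1 = 63.

Answer: 63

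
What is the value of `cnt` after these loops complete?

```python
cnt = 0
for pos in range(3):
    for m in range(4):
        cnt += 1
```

3 * 4 = 12
`cnt` takes the values: 0 → 1 → 2 → 3 → 4 → 5 → 6 → 7 → 8 → 9 → 10 → 11 → 12

Answer: 12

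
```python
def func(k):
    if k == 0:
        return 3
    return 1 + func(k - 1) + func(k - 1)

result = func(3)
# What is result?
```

func(k) = 1 + 2·func(k-1), func(0)=3. Closed form: (3+1)·2^3 - 1 = 31.

Answer: 31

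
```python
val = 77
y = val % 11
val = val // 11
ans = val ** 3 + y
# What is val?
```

Trace:
`val = 77` → val = 77
`y = val % 11` → y = 0
`val = val // 11` → val = 7
`ans = val ** 3 + y` → ans = 343
So val = 7

Answer: 7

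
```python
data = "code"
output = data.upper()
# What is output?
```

Trace:
`data = "code"` → data = 'code'
`output = data.upper()` → output = 'CODE'
So output = 'CODE'

Answer: 'CODE'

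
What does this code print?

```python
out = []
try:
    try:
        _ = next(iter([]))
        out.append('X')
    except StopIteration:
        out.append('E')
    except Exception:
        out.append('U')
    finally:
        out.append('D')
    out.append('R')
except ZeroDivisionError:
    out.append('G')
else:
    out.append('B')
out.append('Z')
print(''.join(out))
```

Execution trace: 'E' (inner except StopIteration) → 'D' (inner finally) → 'R' (try body, no exception) → 'B' (else) → 'Z' (after the try/except). Output: EDRBZ

Answer: EDRBZ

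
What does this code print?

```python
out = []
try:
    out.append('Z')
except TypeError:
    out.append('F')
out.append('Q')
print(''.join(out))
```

Execution trace: 'Z' (try body, no exception) → 'Q' (after the try/except). Output: ZQ

Answer: ZQ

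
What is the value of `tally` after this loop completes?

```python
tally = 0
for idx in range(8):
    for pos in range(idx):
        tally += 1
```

Triangle number: 0+1+2+...+7
`tally` takes the values: 0 → 1 → 2 → 3 → 4 → 5 → 6 → 7 → 8 → 9 → 10 → 11 → 12 → 13 → 14 → 15 → 16 → 17 → 18 → 19 → 20 → 21 → 22 → 23 → 24 → 25 → 26 → 27 → 28

Answer: 28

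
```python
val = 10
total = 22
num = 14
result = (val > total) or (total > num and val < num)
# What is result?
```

Trace:
`val = 10` → val = 10
`total = 22` → total = 22
`num = 14` → num = 14
`result = (val > total) or (total > num and val < num)` → result = True
So result = True

Answer: True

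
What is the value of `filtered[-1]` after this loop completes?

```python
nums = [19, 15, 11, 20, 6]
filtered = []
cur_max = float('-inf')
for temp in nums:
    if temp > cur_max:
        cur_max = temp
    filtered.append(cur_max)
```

Running max ends at 20
`filtered` takes the values: [] → [19] → [19, 19] → [19, 19, 19] → [19, 19, 19, 20] → [19, 19, 19, 20, 20]
So `filtered[-1]` = 20

Answer: 20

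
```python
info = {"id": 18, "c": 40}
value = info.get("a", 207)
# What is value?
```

Trace:
`info = {"id": 18, "c": 40}` → info = {'id': 18, 'c': 40}
`value = info.get("a", 207)` → value = 207
So value = 207

Answer: 207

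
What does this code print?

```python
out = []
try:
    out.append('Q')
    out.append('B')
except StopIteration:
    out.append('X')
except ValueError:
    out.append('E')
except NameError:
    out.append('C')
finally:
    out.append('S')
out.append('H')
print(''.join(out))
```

Execution trace: 'Q' (try body) → 'B' (try body, no exception) → 'S' (finally) → 'H' (after the try/except). Output: QBSH

Answer: QBSH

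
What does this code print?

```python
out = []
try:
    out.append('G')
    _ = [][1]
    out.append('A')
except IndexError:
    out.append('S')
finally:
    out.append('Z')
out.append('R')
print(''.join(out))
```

Execution trace: 'G' (try body) → 'S' (except IndexError) → 'Z' (finally) → 'R' (after the try/except). Output: GSZR

Answer: GSZR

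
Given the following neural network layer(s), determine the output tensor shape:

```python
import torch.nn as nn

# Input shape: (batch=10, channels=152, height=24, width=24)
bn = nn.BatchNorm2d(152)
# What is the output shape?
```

Input: (10, 152, 24, 24) -> Output: (10, 152, 24, 24)

Answer: (10, 152, 24, 24)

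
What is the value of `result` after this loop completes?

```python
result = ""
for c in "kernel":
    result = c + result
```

Reverse 'kernel'
`result` takes the values: "" → "k" → "ek" → "rek" → "nrek" → "enrek" → "lenrek"

Answer: "lenrek"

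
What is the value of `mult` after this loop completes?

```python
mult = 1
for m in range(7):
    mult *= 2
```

2^7 = 128
`mult` takes the values: 1 → 2 → 4 → 8 → 16 → 32 → 64 → 128

Answer: 128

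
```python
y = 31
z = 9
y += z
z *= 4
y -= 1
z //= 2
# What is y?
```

Trace:
`y = 31` → y = 31
`z = 9` → z = 9
`y += z` → y = 40
`z *= 4` → z = 36
`y -= 1` → y = 39
`z //= 2` → z = 18
So y = 39

Answer: 39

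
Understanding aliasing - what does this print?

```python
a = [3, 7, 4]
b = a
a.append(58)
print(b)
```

Key concept: basic list aliasing.
Step by step:
`a = [3, 7, 4]` → a = [3, 7, 4]
`b = a` → b = [3, 7, 4] (same object as a)
`a.append(58)` → a = [3, 7, 4, 58] (same object as b); b = [3, 7, 4, 58] (same object as a)
`print(b)` → prints [3, 7, 4, 58]

Answer: [3, 7, 4, 58]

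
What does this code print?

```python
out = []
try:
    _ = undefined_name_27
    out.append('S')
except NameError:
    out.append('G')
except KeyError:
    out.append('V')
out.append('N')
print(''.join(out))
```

Execution trace: 'G' (except NameError) → 'N' (after the try/except). Output: GN

Answer: GN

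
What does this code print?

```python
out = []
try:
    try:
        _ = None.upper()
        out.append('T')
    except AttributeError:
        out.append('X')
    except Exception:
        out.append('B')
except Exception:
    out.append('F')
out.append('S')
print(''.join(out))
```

Execution trace: 'X' (inner except AttributeError) → 'S' (after the try/except). Output: XS

Answer: XS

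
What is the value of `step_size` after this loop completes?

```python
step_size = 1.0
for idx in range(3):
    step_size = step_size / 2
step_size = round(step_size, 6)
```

Halving LR 3 times: 1 / 2^3
`step_size` takes the values: 1.0 → 0.5 → 0.25 → 0.125

Answer: 0.125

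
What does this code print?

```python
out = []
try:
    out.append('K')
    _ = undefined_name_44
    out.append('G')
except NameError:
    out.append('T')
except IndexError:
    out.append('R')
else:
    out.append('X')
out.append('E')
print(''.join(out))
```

Execution trace: 'K' (try body) → 'T' (except NameError) → 'E' (after the try/except). Output: KTE

Answer: KTE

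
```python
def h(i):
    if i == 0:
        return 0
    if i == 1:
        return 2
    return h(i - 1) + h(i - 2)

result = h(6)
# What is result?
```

Build up from base cases: h(0)=0, h(1)=2, h(2)=2, h(3)=4, h(4)=6, h(5)=10, h(6)=16

Answer: 16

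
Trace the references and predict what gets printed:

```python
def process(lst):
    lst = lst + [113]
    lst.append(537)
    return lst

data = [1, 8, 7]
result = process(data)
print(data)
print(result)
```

Key concept: rebinding parameter vs mutation.
Step by step:
`data = [1, 8, 7]` → data = [1, 8, 7]
`result = process(data)` → result = [1, 8, 7, 113, 537]
`print(data)` → prints [1, 8, 7]
`print(result)` → prints [1, 8, 7, 113, 537]

Answer:
[1, 8, 7]
[1, 8, 7, 113, 537]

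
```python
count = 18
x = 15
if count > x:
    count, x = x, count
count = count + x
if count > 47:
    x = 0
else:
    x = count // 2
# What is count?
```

Trace:
`count = 18` → count = 18
`x = 15` → x = 15
`if count > x: ...` → count > x is True → count = 15; x = 18
`count = count + x` → count = 33
`if count > 47: ...` → count > 47 is False, take else branch → x = 16
So count = 33

Answer: 33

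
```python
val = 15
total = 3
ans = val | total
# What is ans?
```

Trace:
`val = 15` → val = 15
`total = 3` → total = 3
`ans = val | total` → ans = 15
So ans = 15

Answer: 15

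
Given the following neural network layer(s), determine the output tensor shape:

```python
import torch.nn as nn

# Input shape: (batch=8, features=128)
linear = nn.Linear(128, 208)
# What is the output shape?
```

Input: (8, 128) -> Output: (8, 208)

Answer: (8, 208)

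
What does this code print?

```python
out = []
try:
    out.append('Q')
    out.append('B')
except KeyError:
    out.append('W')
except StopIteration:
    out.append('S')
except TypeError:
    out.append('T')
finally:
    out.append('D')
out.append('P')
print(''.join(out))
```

Execution trace: 'Q' (try body) → 'B' (try body, no exception) → 'D' (finally) → 'P' (after the try/except). Output: QBDP

Answer: QBDP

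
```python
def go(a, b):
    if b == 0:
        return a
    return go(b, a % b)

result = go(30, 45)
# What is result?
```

go(30, 45) -> go(45, 30) -> go(30, 15) -> go(15, 0) -> 15

Answer: 15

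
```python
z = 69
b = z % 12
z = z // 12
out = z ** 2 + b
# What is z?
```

Trace:
`z = 69` → z = 69
`b = z % 12` → b = 9
`z = z // 12` → z = 5
`out = z ** 2 + b` → out = 34
So z = 5

Answer: 5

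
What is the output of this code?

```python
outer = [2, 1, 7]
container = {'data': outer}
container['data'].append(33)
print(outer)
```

Key concept: dict holds reference to list.
Step by step:
`outer = [2, 1, 7]` → outer = [2, 1, 7]
`container = {'data': outer}` → container = {'data': [2, 1, 7]}
`container['data'].append(33)` → outer = [2, 1, 7, 33]; container = {'data': [2, 1, 7, 33]}
`print(outer)` → prints [2, 1, 7, 33]

Answer: [2, 1, 7, 33]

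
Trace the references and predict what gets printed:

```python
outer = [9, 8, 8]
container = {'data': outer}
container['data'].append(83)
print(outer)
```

Key concept: dict holds reference to list.
Step by step:
`outer = [9, 8, 8]` → outer = [9, 8, 8]
`container = {'data': outer}` → container = {'data': [9, 8, 8]}
`container['data'].append(83)` → outer = [9, 8, 8, 83]; container = {'data': [9, 8, 8, 83]}
`print(outer)` → prints [9, 8, 8, 83]

Answer: [9, 8, 8, 83]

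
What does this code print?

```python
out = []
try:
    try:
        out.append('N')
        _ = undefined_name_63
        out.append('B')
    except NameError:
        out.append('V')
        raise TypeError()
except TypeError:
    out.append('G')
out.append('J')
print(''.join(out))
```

Execution trace: 'N' (try body) → 'V' (except NameError) → 'G' (outer except TypeError) → 'J' (after the try/except). Output: NVGJ

Answer: NVGJ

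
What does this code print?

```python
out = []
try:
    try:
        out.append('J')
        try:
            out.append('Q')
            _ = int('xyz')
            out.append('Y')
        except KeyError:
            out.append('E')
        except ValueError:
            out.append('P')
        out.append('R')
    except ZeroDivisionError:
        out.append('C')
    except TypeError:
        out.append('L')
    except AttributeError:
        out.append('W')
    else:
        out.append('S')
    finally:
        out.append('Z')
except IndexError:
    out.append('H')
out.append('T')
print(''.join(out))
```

Execution trace: 'J' (try body) → 'Q' (inner try body) → 'P' (inner except ValueError) → 'R' (try body, no exception) → 'S' (else) → 'Z' (finally) → 'T' (after the try/except). Output: JQPRSZT

Answer: JQPRSZT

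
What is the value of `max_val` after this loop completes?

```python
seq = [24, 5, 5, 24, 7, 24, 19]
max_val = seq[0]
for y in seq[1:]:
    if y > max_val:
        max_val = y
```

Maximum of [24, 5, 5, 24, 7, 24, 19]
`max_val` takes the values: 24

Answer: 24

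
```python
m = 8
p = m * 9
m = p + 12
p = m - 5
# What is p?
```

Trace:
`m = 8` → m = 8
`p = m * 9` → p = 72
`m = p + 12` → m = 84
`p = m - 5` → p = 79
So p = 79

Answer: 79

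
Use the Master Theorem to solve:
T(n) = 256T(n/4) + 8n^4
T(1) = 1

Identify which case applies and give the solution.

a=256, b=4, f(n)=8n^4. log_4(256) = 4. Since c=4 = 4, Case 2 applies: T(n) = Θ(n^log_b(a) · log n) = O(n^4 log n).

Answer: O(n^4 log n) - Case 2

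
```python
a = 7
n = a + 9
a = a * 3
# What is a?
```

Trace:
`a = 7` → a = 7
`n = a + 9` → n = 16
`a = a * 3` → a = 21
So a = 21

Answer: 21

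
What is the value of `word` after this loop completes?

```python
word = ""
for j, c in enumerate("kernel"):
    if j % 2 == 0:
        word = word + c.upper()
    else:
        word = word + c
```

Uppercase even positions in 'kernel'
`word` takes the values: "" → "K" → "Ke" → "KeR" → "KeRn" → "KeRnE" → "KeRnEl"

Answer: "KeRnEl"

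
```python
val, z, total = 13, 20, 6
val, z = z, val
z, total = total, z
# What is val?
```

Trace:
`val, z, total = 13, 20, 6` → val = 13; z = 20; total = 6
`val, z = z, val` → val = 20; z = 13
`z, total = total, z` → z = 6; total = 13
So val = 20

Answer: 20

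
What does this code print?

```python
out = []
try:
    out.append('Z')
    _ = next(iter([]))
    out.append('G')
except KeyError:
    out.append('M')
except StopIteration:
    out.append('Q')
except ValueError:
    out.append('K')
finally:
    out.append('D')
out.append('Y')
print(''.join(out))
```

Execution trace: 'Z' (try body) → 'Q' (except StopIteration) → 'D' (finally) → 'Y' (after the try/except). Output: ZQDY

Answer: ZQDY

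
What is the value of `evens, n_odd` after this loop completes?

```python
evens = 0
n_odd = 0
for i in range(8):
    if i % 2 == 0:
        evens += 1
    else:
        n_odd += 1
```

Count evens and odds in range(8)
`evens, n_odd` takes the values: (0, 0) → (1, 0) → (1, 1) → (2, 1) → (2, 2) → (3, 2) → (3, 3) → (4, 3) → (4, 4)

Answer: 4, 4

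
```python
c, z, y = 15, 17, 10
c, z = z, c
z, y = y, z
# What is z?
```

Trace:
`c, z, y = 15, 17, 10` → c = 15; z = 17; y = 10
`c, z = z, c` → c = 17; z = 15
`z, y = y, z` → z = 10; y = 15
So z = 10

Answer: 10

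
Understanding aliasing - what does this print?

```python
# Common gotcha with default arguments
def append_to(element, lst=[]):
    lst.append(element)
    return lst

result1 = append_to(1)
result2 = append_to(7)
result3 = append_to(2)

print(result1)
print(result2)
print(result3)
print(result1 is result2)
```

Key concept: mutable default argument gotcha.
Step by step:
`result1 = append_to(1)` → result1 = [1]
`result2 = append_to(7)` → result1 = [1, 7] (same object as result2); result2 = [1, 7] (same object as result1)
`result3 = append_to(2)` → result1 = [1, 7, 2] (same object as result2, result3); result2 = [1, 7, 2] (same object as result1, result3); result3 = [1, 7, 2] (same object as result1, result2)
`print(result1)` → prints [1, 7, 2]
`print(result2)` → prints [1, 7, 2]
`print(result3)` → prints [1, 7, 2]
`print(result1 is result2)` → prints True

Answer:
[1, 7, 2]
[1, 7, 2]
[1, 7, 2]
True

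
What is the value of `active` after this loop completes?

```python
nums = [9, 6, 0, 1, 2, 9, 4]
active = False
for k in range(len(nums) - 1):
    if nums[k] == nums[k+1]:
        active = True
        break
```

Check consecutive duplicates in [9, 6, 0, 1, 2, 9, 4]
`active` takes the values: False

Answer: False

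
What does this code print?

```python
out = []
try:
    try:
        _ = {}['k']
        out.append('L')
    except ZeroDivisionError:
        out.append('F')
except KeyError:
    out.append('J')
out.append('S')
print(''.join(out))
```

Execution trace: 'J' (outer except KeyError) → 'S' (after the try/except). Output: JS

Answer: JS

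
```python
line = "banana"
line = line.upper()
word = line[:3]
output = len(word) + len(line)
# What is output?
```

Trace:
`line = "banana"` → line = 'banana'
`line = line.upper()` → line = 'BANANA'
`word = line[:3]` → word = 'BAN'
`output = len(word) + len(line)` → output = 9
So output = 9

Answer: 9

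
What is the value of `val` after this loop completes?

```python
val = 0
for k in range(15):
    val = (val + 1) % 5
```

Increment mod 5, 15 times = 0
`val` takes the values: 0 → 1 → 2 → 3 → 4 → 0 → 1 → 2 → 3 → 4 → 0 → 1 → 2 → 3 → 4 → 0

Answer: 0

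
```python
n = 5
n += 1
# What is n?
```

Trace:
`n = 5` → n = 5
`n += 1` → n = 6
So n = 6

Answer: 6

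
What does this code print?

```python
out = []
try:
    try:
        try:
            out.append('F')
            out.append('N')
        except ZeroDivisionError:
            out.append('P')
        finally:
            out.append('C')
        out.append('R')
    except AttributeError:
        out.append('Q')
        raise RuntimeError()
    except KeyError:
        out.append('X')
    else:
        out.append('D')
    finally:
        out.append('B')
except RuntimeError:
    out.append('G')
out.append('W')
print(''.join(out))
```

Execution trace: 'F' (inner try body) → 'N' (inner try body, no exception) → 'C' (inner finally) → 'R' (try body, no exception) → 'D' (else) → 'B' (finally) → 'W' (after the try/except). Output: FNCRDBW

Answer: FNCRDBW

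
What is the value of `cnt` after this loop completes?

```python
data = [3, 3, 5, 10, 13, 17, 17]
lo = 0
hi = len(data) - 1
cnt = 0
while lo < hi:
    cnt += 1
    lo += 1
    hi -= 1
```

Iterations until pointers meet (list length 7)
`cnt` takes the values: 0 → 1 → 2 → 3

Answer: 3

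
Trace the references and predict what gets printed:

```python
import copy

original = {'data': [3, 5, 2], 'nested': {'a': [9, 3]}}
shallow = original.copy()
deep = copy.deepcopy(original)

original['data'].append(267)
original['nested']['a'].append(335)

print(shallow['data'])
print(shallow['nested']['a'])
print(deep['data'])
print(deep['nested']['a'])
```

Key concept: comparing shallow vs deep copy.
Step by step:
`original = {'data': [3, 5, 2], 'nested': {'a': [9, 3]}}` → original = {'data': [3, 5, 2], 'nested': {'a': [9, 3]}}
`shallow = original.copy()` → shallow = {'data': [3, 5, 2], 'nested': {'a': [9, 3]}}
`deep = copy.deepcopy(original)` → deep = {'data': [3, 5, 2], 'nested': {'a': [9, 3]}}
`original['data'].append(267)` → original = {'data': [3, 5, 2, 267], 'nested': {'a': [9, 3]}}; shallow = {'data': [3, 5, 2, 267], 'nested': {'a': [9, 3]}}
`original['nested']['a'].append(335)` → original = {'data': [3, 5, 2, 267], 'nested': {'a': [9, 3, 335]}}; shallow = {'data': [3, 5, 2, 267], 'nested': {'a': [9, 3, 335]}}
`print(shallow['data'])` → prints [3, 5, 2, 267]
`print(shallow['nested']['a'])` → prints [9, 3, 335]
`print(deep['data'])` → prints [3, 5, 2]
`print(deep['nested']['a'])` → prints [9, 3]

Answer:
[3, 5, 2, 267]
[9, 3, 335]
[3, 5, 2]
[9, 3]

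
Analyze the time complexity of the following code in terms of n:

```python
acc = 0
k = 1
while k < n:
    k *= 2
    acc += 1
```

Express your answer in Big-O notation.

Each loop level contributes: log n. Multiplying the contributions gives O(log n).

Answer: O(log n)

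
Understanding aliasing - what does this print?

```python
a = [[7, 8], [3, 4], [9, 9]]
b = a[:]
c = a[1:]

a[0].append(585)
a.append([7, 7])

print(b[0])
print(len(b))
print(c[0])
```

Key concept: slice with nested mutation.
Step by step:
`a = [[7, 8], [3, 4], [9, 9]]` → a = [[7, 8], [3, 4], [9, 9]]
`b = a[:]` → b = [[7, 8], [3, 4], [9, 9]]
`c = a[1:]` → c = [[3, 4], [9, 9]]
`a[0].append(585)` → a = [[7, 8, 585], [3, 4], [9, 9]]; b = [[7, 8, 585], [3, 4], [9, 9]]
`a.append([7, 7])` → a = [[7, 8, 585], [3, 4], [9, 9], [7, 7]]
`print(b[0])` → prints [7, 8, 585]
`print(len(b))` → prints 3
`print(c[0])` → prints [3, 4]

Answer:
[7, 8, 585]
3
[3, 4]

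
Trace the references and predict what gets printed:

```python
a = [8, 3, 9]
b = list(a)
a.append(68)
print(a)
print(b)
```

Key concept: list() constructor creates copy.
Step by step:
`a = [8, 3, 9]` → a = [8, 3, 9]
`b = list(a)` → b = [8, 3, 9]
`a.append(68)` → a = [8, 3, 9, 68]
`print(a)` → prints [8, 3, 9, 68]
`print(b)` → prints [8, 3, 9]

Answer:
[8, 3, 9, 68]
[8, 3, 9]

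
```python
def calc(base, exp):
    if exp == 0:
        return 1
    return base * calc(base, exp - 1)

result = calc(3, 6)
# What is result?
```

calc(3, 6) = 3 * 3 * 3 * 3 * 3 * 3 = 729

Answer: 729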